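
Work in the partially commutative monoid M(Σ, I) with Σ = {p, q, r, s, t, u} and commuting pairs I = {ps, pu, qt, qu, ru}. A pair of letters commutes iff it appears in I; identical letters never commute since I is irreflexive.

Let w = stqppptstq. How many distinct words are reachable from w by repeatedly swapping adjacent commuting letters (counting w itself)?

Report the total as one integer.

4

0(s) covers ∅
1(t) covers 0:s
2(q) covers 0:s
3(p) covers 1:t, 2:q
4(p) covers 3:p
5(p) covers 4:p
6(t) covers 5:p
7(s) covers 6:t
8(t) covers 7:s
9(q) covers 7:s
floor of heap: 0:s
completions by unplaced set U, small U first (add the entries for U minus each lowest piece of U):
  |U|=1: {8}:1  {9}:1
  |U|=2: {8,9}:2
  |U|=3: {7,8,9}:2
  |U|=4: {6,7,8,9}:2
  |U|=5: {5,6,7,8,9}:2
  |U|=6: {4,5,6,7,8,9}:2
  |U|=7: {3,4,5,6,7,8,9}:2
  |U|=8: {1,3,4,5,6,7,8,9}:2  {2,3,4,5,6,7,8,9}:2
  start at 0(s): 4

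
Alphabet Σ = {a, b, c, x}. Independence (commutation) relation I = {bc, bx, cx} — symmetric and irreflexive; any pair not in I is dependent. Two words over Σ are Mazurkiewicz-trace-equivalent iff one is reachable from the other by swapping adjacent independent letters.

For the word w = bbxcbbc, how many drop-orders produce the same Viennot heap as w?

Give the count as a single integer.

105

0(b) covers ∅
1(b) covers 0:b
2(x) covers ∅
3(c) covers ∅
4(b) covers 1:b
5(b) covers 4:b
6(c) covers 3:c
floor of heap: 0:b, 2:x, 3:c
completions by unplaced set U, small U first (add the entries for U minus each lowest piece of U):
  |U|=1: {2}:1  {5}:1  {6}:1
  |U|=2: {2,5}:2  {2,6}:2  {3,6}:1  {4,5}:1  {5,6}:2
  |U|=3: {1,4,5}:1  {2,3,6}:3  {2,4,5}:3  {2,5,6}:6  {3,5,6}:3  {4,5,6}:3
  |U|=4: {0,1,4,5}:1  {1,2,4,5}:4  {1,4,5,6}:4  {2,3,5,6}:12  {2,4,5,6}:12  {3,4,5,6}:6
  |U|=5: {0,1,2,4,5}:5  {0,1,4,5,6}:5  {1,2,4,5,6}:20  {1,3,4,5,6}:10  {2,3,4,5,6}:30
  start at 0(b): 60
  start at 2(x): 15
  start at 3(c): 30
sum over floor = 105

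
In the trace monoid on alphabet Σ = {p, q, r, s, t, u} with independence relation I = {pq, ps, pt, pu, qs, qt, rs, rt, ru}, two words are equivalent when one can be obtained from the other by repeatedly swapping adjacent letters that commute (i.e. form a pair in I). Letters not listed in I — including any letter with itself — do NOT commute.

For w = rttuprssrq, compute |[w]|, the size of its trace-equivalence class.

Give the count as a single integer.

231

drop 0:r onto floor
drop 1:t onto floor
drop 2:t onto {1:t}
drop 3:u onto {2:t}
drop 4:p onto {0:r}
drop 5:r onto {4:p}
drop 6:s onto {3:u}
drop 7:s onto {6:s}
drop 8:r onto {5:r}
drop 9:q onto {3:u, 8:r}
ground layer = {0:r, 1:t}
drop-orders for the pieces not yet dropped (sum over which currently-grounded one goes next):
  1 to go: {7} 1  {9} 1
  2 to go: {6,7} 1  {7,9} 2  {8,9} 1
  3 to go: {5,8,9} 1  {6,7,9} 3  {7,8,9} 3
  4 to go: {3,6,7,9} 3  {4,5,8,9} 1  {5,7,8,9} 4  {6,7,8,9} 6
  5 to go: {0,4,5,8,9} 1  {2,3,6,7,9} 3  {3,6,7,8,9} 9  {4,5,7,8,9} 5  {5,6,7,8,9} 10
  6 to go: {0,4,5,7,8,9} 6  {1,2,3,6,7,9} 3  {2,3,6,7,8,9} 12  {3,5,6,7,8,9} 19  {4,5,6,7,8,9} 15
  7 to go: {0,4,5,6,7,8,9} 21  {1,2,3,6,7,8,9} 15  {2,3,5,6,7,8,9} 31  {3,4,5,6,7,8,9} 34
  8 to go: {0,3,4,5,6,7,8,9} 55  {1,2,3,5,6,7,8,9} 46  {2,3,4,5,6,7,8,9} 65
  if 0:r drops first: 111 orders
  if 1:t drops first: 120 orders
heap linearizations: 231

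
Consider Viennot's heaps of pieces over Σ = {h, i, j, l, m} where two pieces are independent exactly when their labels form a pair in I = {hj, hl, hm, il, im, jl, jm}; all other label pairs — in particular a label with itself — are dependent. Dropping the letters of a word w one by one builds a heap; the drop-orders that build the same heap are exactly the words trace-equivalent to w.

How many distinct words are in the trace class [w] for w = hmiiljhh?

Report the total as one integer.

84

0(h) covers ∅
1(m) covers ∅
2(i) covers 0:h
3(i) covers 2:i
4(l) covers 1:m
5(j) covers 3:i
6(h) covers 3:i
7(h) covers 6:h
floor of heap: 0:h, 1:m
completions by unplaced set U, small U first (add the entries for U minus each lowest piece of U):
  |U|=1: {4}:1  {5}:1  {7}:1
  |U|=2: {1,4}:1  {4,5}:2  {4,7}:2  {5,7}:2  {6,7}:1
  |U|=3: {1,4,5}:3  {1,4,7}:3  {4,5,7}:6  {4,6,7}:3  {5,6,7}:3
  |U|=4: {1,4,5,7}:12  {1,4,6,7}:6  {3,5,6,7}:3  {4,5,6,7}:12
  |U|=5: {1,4,5,6,7}:30  {2,3,5,6,7}:3  {3,4,5,6,7}:15
  |U|=6: {0,2,3,5,6,7}:3  {1,3,4,5,6,7}:45  {2,3,4,5,6,7}:18
  start at 0(h): 63
  start at 1(m): 21
sum over floor = 84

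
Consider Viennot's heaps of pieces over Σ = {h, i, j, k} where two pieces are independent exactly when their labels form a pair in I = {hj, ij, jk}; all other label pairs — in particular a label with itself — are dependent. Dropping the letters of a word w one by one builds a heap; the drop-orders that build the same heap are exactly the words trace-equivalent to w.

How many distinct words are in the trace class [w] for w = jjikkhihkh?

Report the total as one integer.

drop 0:j onto floor
drop 1:j onto {0:j}
drop 2:i onto floor
drop 3:k onto {2:i}
drop 4:k onto {3:k}
drop 5:h onto {4:k}
drop 6:i onto {5:h}
drop 7:h onto {6:i}
drop 8:k onto {7:h}
drop 9:h onto {8:k}
ground layer = {0:j, 2:i}
drop-orders for the pieces not yet dropped (sum over which currently-grounded one goes next):
  1 to go: {1} 1  {9} 1
  2 to go: {0,1} 1  {1,9} 2  {8,9} 1
  3 to go: {0,1,9} 3  {1,8,9} 3  {7,8,9} 1
  4 to go: {0,1,8,9} 6  {1,7,8,9} 4  {6,7,8,9} 1
  5 to go: {0,1,7,8,9} 10  {1,6,7,8,9} 5  {5,6,7,8,9} 1
  6 to go: {0,1,6,7,8,9} 15  {1,5,6,7,8,9} 6  {4,5,6,7,8,9} 1
  7 to go: {0,1,5,6,7,8,9} 21  {1,4,5,6,7,8,9} 7  {3,4,5,6,7,8,9} 1
  8 to go: {0,1,4,5,6,7,8,9} 28  {1,3,4,5,6,7,8,9} 8  {2,3,4,5,6,7,8,9} 1
  if 0:j drops first: 9 orders
  if 2:i drops first: 36 orders
heap linearizations: 45

45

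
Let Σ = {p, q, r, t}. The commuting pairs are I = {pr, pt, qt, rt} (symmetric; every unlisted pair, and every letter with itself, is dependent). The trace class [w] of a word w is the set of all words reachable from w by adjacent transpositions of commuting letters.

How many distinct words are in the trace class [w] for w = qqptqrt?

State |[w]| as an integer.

21

#0=q has no predecessor
#1=q depends on [0:q]
#2=p depends on [1:q]
#3=t has no predecessor
#4=q depends on [2:p]
#5=r depends on [4:q]
#6=t depends on [3:t]
sources: [0:q, 3:t]
N(rest) = Σ N(rest − s) over sources s of rest; N(one piece) = 1:
  size 1 → [5]=1  [6]=1
  size 2 → [3,6]=1  [4,5]=1  [5,6]=2
  size 3 → [2,4,5]=1  [3,5,6]=3  [4,5,6]=3
  size 4 → [1,2,4,5]=1  [2,4,5,6]=4  [3,4,5,6]=6
  size 5 → [0,1,2,4,5]=1  [1,2,4,5,6]=5  [2,3,4,5,6]=10
  first=0(q) contributes 15
  first=3(t) contributes 6
|[w]| = 21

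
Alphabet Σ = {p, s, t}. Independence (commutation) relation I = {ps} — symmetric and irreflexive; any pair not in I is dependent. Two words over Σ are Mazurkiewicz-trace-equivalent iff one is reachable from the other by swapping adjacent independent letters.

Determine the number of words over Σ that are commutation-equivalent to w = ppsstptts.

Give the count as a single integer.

#0=p has no predecessor
#1=p depends on [0:p]
#2=s has no predecessor
#3=s depends on [2:s]
#4=t depends on [1:p, 3:s]
#5=p depends on [4:t]
#6=t depends on [5:p]
#7=t depends on [6:t]
#8=s depends on [7:t]
sources: [0:p, 2:s]
N(rest) = Σ N(rest − s) over sources s of rest; N(one piece) = 1:
  size 1 → [8]=1
  size 2 → [7,8]=1
  size 3 → [6,7,8]=1
  size 4 → [5,6,7,8]=1
  size 5 → [4,5,6,7,8]=1
  size 6 → [1,4,5,6,7,8]=1  [3,4,5,6,7,8]=1
  size 7 → [0,1,4,5,6,7,8]=1  [1,3,4,5,6,7,8]=2  [2,3,4,5,6,7,8]=1
  first=0(p) contributes 3
  first=2(s) contributes 3
|[w]| = 6

6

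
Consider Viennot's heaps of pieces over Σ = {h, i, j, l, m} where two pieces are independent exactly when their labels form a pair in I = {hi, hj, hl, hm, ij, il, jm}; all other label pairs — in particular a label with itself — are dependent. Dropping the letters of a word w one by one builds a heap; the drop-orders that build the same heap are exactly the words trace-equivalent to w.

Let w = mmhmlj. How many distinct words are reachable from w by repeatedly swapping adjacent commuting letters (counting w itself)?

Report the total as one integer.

6

0(m) covers ∅
1(m) covers 0:m
2(h) covers ∅
3(m) covers 1:m
4(l) covers 3:m
5(j) covers 4:l
floor of heap: 0:m, 2:h
completions by unplaced set U, small U first (add the entries for U minus each lowest piece of U):
  |U|=1: {2}:1  {5}:1
  |U|=2: {2,5}:2  {4,5}:1
  |U|=3: {2,4,5}:3  {3,4,5}:1
  |U|=4: {1,3,4,5}:1  {2,3,4,5}:4
  start at 0(m): 5
  start at 2(h): 1
sum over floor = 6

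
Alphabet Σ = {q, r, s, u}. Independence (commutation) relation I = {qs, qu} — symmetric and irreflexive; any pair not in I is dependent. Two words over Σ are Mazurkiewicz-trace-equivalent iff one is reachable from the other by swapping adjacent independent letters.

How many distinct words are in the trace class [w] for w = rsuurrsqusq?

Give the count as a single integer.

10

#0=r has no predecessor
#1=s depends on [0:r]
#2=u depends on [1:s]
#3=u depends on [2:u]
#4=r depends on [3:u]
#5=r depends on [4:r]
#6=s depends on [5:r]
#7=q depends on [5:r]
#8=u depends on [6:s]
#9=s depends on [8:u]
#10=q depends on [7:q]
sources: [0:r]
N(rest) = Σ N(rest − s) over sources s of rest; N(one piece) = 1:
  size 1 → [9]=1  [10]=1
  size 2 → [7,10]=1  [8,9]=1  [9,10]=2
  size 3 → [6,8,9]=1  [7,9,10]=3  [8,9,10]=3
  size 4 → [6,8,9,10]=4  [7,8,9,10]=6
  size 5 → [6,7,8,9,10]=10
  size 6 → [5,6,7,8,9,10]=10
  size 7 → [4,5,6,7,8,9,10]=10
  size 8 → [3,4,5,6,7,8,9,10]=10
  size 9 → [2,3,4,5,6,7,8,9,10]=10
  first=0(r) contributes 10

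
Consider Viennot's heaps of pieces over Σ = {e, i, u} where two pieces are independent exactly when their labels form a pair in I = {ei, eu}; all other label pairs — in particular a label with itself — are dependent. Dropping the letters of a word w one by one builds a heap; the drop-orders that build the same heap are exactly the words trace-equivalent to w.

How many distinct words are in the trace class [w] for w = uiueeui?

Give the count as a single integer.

21

#0=u has no predecessor
#1=i depends on [0:u]
#2=u depends on [1:i]
#3=e has no predecessor
#4=e depends on [3:e]
#5=u depends on [2:u]
#6=i depends on [5:u]
sources: [0:u, 3:e]
N(rest) = Σ N(rest − s) over sources s of rest; N(one piece) = 1:
  size 1 → [4]=1  [6]=1
  size 2 → [3,4]=1  [4,6]=2  [5,6]=1
  size 3 → [2,5,6]=1  [3,4,6]=3  [4,5,6]=3
  size 4 → [1,2,5,6]=1  [2,4,5,6]=4  [3,4,5,6]=6
  size 5 → [0,1,2,5,6]=1  [1,2,4,5,6]=5  [2,3,4,5,6]=10
  first=0(u) contributes 15
  first=3(e) contributes 6
|[w]| = 21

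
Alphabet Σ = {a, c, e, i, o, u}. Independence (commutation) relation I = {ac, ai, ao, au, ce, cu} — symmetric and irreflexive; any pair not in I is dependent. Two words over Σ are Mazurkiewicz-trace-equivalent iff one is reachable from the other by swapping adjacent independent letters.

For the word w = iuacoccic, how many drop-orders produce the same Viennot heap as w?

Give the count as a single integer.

18

#0=i has no predecessor
#1=u depends on [0:i]
#2=a has no predecessor
#3=c depends on [0:i]
#4=o depends on [1:u, 3:c]
#5=c depends on [4:o]
#6=c depends on [5:c]
#7=i depends on [6:c]
#8=c depends on [7:i]
sources: [0:i, 2:a]
N(rest) = Σ N(rest − s) over sources s of rest; N(one piece) = 1:
  size 1 → [2]=1  [8]=1
  size 2 → [2,8]=2  [7,8]=1
  size 3 → [2,7,8]=3  [6,7,8]=1
  size 4 → [2,6,7,8]=4  [5,6,7,8]=1
  size 5 → [2,5,6,7,8]=5  [4,5,6,7,8]=1
  size 6 → [1,4,5,6,7,8]=1  [2,4,5,6,7,8]=6  [3,4,5,6,7,8]=1
  size 7 → [1,2,4,5,6,7,8]=7  [1,3,4,5,6,7,8]=2  [2,3,4,5,6,7,8]=7
  first=0(i) contributes 16
  first=2(a) contributes 2
|[w]| = 18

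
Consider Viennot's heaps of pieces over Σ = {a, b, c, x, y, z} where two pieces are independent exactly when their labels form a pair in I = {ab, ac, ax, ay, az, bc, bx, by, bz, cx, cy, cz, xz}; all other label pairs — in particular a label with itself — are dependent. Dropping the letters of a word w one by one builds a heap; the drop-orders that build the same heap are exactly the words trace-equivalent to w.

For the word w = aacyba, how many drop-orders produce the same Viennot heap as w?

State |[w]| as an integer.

0(a) covers ∅
1(a) covers 0:a
2(c) covers ∅
3(y) covers ∅
4(b) covers ∅
5(a) covers 1:a
floor of heap: 0:a, 2:c, 3:y, 4:b
completions by unplaced set U, small U first (add the entries for U minus each lowest piece of U):
  |U|=1: {2}:1  {3}:1  {4}:1  {5}:1
  |U|=2: {1,5}:1  {2,3}:2  {2,4}:2  {2,5}:2  {3,4}:2  {3,5}:2  {4,5}:2
  |U|=3: {0,1,5}:1  {1,2,5}:3  {1,3,5}:3  {1,4,5}:3  {2,3,4}:6  {2,3,5}:6  {2,4,5}:6  {3,4,5}:6
  |U|=4: {0,1,2,5}:4  {0,1,3,5}:4  {0,1,4,5}:4  {1,2,3,5}:12  {1,2,4,5}:12  {1,3,4,5}:12  {2,3,4,5}:24
  start at 0(a): 60
  start at 2(c): 20
  start at 3(y): 20
  start at 4(b): 20
sum over floor = 120

120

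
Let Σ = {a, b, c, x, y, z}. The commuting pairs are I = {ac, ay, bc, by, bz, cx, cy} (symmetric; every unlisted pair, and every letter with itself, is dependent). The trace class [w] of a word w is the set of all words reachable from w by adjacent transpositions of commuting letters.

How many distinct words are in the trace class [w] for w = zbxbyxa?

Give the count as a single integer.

4

0(z) covers ∅
1(b) covers ∅
2(x) covers 0:z, 1:b
3(b) covers 2:x
4(y) covers 2:x
5(x) covers 3:b, 4:y
6(a) covers 5:x
floor of heap: 0:z, 1:b
completions by unplaced set U, small U first (add the entries for U minus each lowest piece of U):
  |U|=1: {6}:1
  |U|=2: {5,6}:1
  |U|=3: {3,5,6}:1  {4,5,6}:1
  |U|=4: {3,4,5,6}:2
  |U|=5: {2,3,4,5,6}:2
  start at 0(z): 2
  start at 1(b): 2
sum over floor = 4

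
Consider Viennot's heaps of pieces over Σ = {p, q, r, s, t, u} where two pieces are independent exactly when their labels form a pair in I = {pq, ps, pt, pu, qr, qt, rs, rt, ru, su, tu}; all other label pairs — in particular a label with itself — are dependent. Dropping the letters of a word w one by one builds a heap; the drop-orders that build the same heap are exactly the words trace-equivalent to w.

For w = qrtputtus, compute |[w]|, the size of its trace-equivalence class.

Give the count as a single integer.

1224

piece 0:q — minimal
piece 1:r — minimal
piece 2:t — minimal
piece 3:p rests on {1:r}
piece 4:u rests on {0:q}
piece 5:t rests on {2:t}
piece 6:t rests on {5:t}
piece 7:u rests on {4:u}
piece 8:s rests on {0:q, 6:t}
minimal pieces: {0:q, 1:r, 2:t}
ways to finish when only these pieces remain (= sum over removing one remaining piece with nothing left below it):
  1 left: {3}→1  {7}→1  {8}→1
  2 left: {1,3}→1  {3,7}→2  {3,8}→2  {4,7}→1  {6,8}→1  {7,8}→2
  3 left: {1,3,7}→3  {1,3,8}→3  {3,4,7}→3  {3,6,8}→3  {3,7,8}→6  {4,7,8}→3  {5,6,8}→1  {6,7,8}→3
  4 left: {0,4,7,8}→3  {1,3,4,7}→6  {1,3,6,8}→6  {1,3,7,8}→12  {2,5,6,8}→1  {3,4,7,8}→12  {3,5,6,8}→4  {3,6,7,8}→12  {4,6,7,8}→6  {5,6,7,8}→4
  5 left: {0,3,4,7,8}→15  {0,4,6,7,8}→9  {1,3,4,7,8}→30  {1,3,5,6,8}→10  {1,3,6,7,8}→30  {2,3,5,6,8}→5  {2,5,6,7,8}→5  {3,4,6,7,8}→30  {3,5,6,7,8}→20  {4,5,6,7,8}→10
  6 left: {0,1,3,4,7,8}→45  {0,3,4,6,7,8}→54  {0,4,5,6,7,8}→19  {1,2,3,5,6,8}→15  {1,3,4,6,7,8}→90  {1,3,5,6,7,8}→60  {2,3,5,6,7,8}→30  {2,4,5,6,7,8}→15  {3,4,5,6,7,8}→60
  7 left: {0,1,3,4,6,7,8}→189  {0,2,4,5,6,7,8}→34  {0,3,4,5,6,7,8}→133  {1,2,3,5,6,7,8}→105  {1,3,4,5,6,7,8}→210  {2,3,4,5,6,7,8}→105
  placing 0:q first → 420 extensions
  placing 1:r first → 272 extensions
  placing 2:t first → 532 extensions
total linear extensions = 1224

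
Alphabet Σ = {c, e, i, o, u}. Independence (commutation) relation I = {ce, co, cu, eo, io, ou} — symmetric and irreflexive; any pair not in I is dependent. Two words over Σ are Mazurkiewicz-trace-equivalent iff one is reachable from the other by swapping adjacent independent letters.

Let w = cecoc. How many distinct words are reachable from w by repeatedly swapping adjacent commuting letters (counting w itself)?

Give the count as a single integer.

piece 0:c — minimal
piece 1:e — minimal
piece 2:c rests on {0:c}
piece 3:o — minimal
piece 4:c rests on {2:c}
minimal pieces: {0:c, 1:e, 3:o}
ways to finish when only these pieces remain (= sum over removing one remaining piece with nothing left below it):
  1 left: {1}→1  {3}→1  {4}→1
  2 left: {1,3}→2  {1,4}→2  {2,4}→1  {3,4}→2
  3 left: {0,2,4}→1  {1,2,4}→3  {1,3,4}→6  {2,3,4}→3
  placing 0:c first → 12 extensions
  placing 1:e first → 4 extensions
  placing 3:o first → 4 extensions
total linear extensions = 20

20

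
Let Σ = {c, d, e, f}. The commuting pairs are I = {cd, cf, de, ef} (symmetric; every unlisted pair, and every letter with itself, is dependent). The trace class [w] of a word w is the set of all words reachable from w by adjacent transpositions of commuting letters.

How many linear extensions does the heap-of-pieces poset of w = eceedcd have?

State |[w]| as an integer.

#0=e has no predecessor
#1=c depends on [0:e]
#2=e depends on [1:c]
#3=e depends on [2:e]
#4=d has no predecessor
#5=c depends on [3:e]
#6=d depends on [4:d]
sources: [0:e, 4:d]
N(rest) = Σ N(rest − s) over sources s of rest; N(one piece) = 1:
  size 1 → [5]=1  [6]=1
  size 2 → [3,5]=1  [4,6]=1  [5,6]=2
  size 3 → [2,3,5]=1  [3,5,6]=3  [4,5,6]=3
  size 4 → [1,2,3,5]=1  [2,3,5,6]=4  [3,4,5,6]=6
  size 5 → [0,1,2,3,5]=1  [1,2,3,5,6]=5  [2,3,4,5,6]=10
  first=0(e) contributes 15
  first=4(d) contributes 6
|[w]| = 21

21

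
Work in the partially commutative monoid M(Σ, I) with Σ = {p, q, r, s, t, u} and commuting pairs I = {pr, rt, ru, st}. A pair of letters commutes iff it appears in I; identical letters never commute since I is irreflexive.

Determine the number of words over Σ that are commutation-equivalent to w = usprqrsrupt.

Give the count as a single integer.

drop 0:u onto floor
drop 1:s onto {0:u}
drop 2:p onto {1:s}
drop 3:r onto {1:s}
drop 4:q onto {2:p, 3:r}
drop 5:r onto {4:q}
drop 6:s onto {5:r}
drop 7:r onto {6:s}
drop 8:u onto {6:s}
drop 9:p onto {8:u}
drop 10:t onto {9:p}
ground layer = {0:u}
drop-orders for the pieces not yet dropped (sum over which currently-grounded one goes next):
  1 to go: {7} 1  {10} 1
  2 to go: {7,10} 2  {9,10} 1
  3 to go: {7,9,10} 3  {8,9,10} 1
  4 to go: {7,8,9,10} 4
  5 to go: {6,7,8,9,10} 4
  6 to go: {5,6,7,8,9,10} 4
  7 to go: {4,5,6,7,8,9,10} 4
  8 to go: {2,4,5,6,7,8,9,10} 4  {3,4,5,6,7,8,9,10} 4
  9 to go: {2,3,4,5,6,7,8,9,10} 8
  if 0:u drops first: 8 orders

8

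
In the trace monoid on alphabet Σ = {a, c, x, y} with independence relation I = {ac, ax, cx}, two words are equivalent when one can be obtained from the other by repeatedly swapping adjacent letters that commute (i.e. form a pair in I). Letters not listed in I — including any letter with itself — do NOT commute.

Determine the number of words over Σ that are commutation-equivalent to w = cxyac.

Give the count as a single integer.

4

#0=c has no predecessor
#1=x has no predecessor
#2=y depends on [0:c, 1:x]
#3=a depends on [2:y]
#4=c depends on [2:y]
sources: [0:c, 1:x]
N(rest) = Σ N(rest − s) over sources s of rest; N(one piece) = 1:
  size 1 → [3]=1  [4]=1
  size 2 → [3,4]=2
  size 3 → [2,3,4]=2
  first=0(c) contributes 2
  first=1(x) contributes 2
|[w]| = 4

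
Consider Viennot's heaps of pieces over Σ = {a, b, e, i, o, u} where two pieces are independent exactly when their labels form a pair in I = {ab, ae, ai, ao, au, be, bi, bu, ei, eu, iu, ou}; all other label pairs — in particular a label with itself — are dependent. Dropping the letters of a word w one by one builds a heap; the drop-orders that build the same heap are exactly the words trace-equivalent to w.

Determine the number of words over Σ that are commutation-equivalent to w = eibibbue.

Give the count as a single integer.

0(e) covers ∅
1(i) covers ∅
2(b) covers ∅
3(i) covers 1:i
4(b) covers 2:b
5(b) covers 4:b
6(u) covers ∅
7(e) covers 0:e
floor of heap: 0:e, 1:i, 2:b, 6:u
completions by unplaced set U, small U first (add the entries for U minus each lowest piece of U):
  |U|=1: {3}:1  {5}:1  {6}:1  {7}:1
  |U|=2: {0,7}:1  {1,3}:1  {3,5}:2  {3,6}:2  {3,7}:2  {4,5}:1  {5,6}:2  {5,7}:2  {6,7}:2
  |U|=3: {0,3,7}:3  {0,5,7}:3  {0,6,7}:3  {1,3,5}:3  {1,3,6}:3  {1,3,7}:3  {2,4,5}:1  {3,4,5}:3  {3,5,6}:6  {3,5,7}:6  {3,6,7}:6  {4,5,6}:3  {4,5,7}:3  {5,6,7}:6
  |U|=4: {0,1,3,7}:6  {0,3,5,7}:12  {0,3,6,7}:12  {0,4,5,7}:6  {0,5,6,7}:12  {1,3,4,5}:6  {1,3,5,6}:12  {1,3,5,7}:12  {1,3,6,7}:12  {2,3,4,5}:4  {2,4,5,6}:4  {2,4,5,7}:4  {3,4,5,6}:12  {3,4,5,7}:12  {3,5,6,7}:24  {4,5,6,7}:12
  |U|=5: {0,1,3,5,7}:30  {0,1,3,6,7}:30  {0,2,4,5,7}:10  {0,3,4,5,7}:30  {0,3,5,6,7}:60  {0,4,5,6,7}:30  {1,2,3,4,5}:10  {1,3,4,5,6}:30  {1,3,4,5,7}:30  {1,3,5,6,7}:60  {2,3,4,5,6}:20  {2,3,4,5,7}:20  {2,4,5,6,7}:20  {3,4,5,6,7}:60
  |U|=6: {0,1,3,4,5,7}:90  {0,1,3,5,6,7}:180  {0,2,3,4,5,7}:60  {0,2,4,5,6,7}:60  {0,3,4,5,6,7}:180  {1,2,3,4,5,6}:60  {1,2,3,4,5,7}:60  {1,3,4,5,6,7}:180  {2,3,4,5,6,7}:120
  start at 0(e): 420
  start at 1(i): 420
  start at 2(b): 630
  start at 6(u): 210
sum over floor = 1680

1680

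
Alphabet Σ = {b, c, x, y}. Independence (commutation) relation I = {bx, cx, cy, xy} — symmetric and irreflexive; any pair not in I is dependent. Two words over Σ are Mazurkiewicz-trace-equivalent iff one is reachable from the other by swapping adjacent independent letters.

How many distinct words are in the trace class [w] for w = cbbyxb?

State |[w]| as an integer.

6

0(c) covers ∅
1(b) covers 0:c
2(b) covers 1:b
3(y) covers 2:b
4(x) covers ∅
5(b) covers 3:y
floor of heap: 0:c, 4:x
completions by unplaced set U, small U first (add the entries for U minus each lowest piece of U):
  |U|=1: {4}:1  {5}:1
  |U|=2: {3,5}:1  {4,5}:2
  |U|=3: {2,3,5}:1  {3,4,5}:3
  |U|=4: {1,2,3,5}:1  {2,3,4,5}:4
  start at 0(c): 5
  start at 4(x): 1
sum over floor = 6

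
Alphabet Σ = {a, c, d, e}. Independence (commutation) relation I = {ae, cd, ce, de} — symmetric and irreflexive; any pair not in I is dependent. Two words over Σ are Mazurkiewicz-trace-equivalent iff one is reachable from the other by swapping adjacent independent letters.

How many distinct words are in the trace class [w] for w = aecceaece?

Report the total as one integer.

0(a) covers ∅
1(e) covers ∅
2(c) covers 0:a
3(c) covers 2:c
4(e) covers 1:e
5(a) covers 3:c
6(e) covers 4:e
7(c) covers 5:a
8(e) covers 6:e
floor of heap: 0:a, 1:e
completions by unplaced set U, small U first (add the entries for U minus each lowest piece of U):
  |U|=1: {7}:1  {8}:1
  |U|=2: {5,7}:1  {6,8}:1  {7,8}:2
  |U|=3: {3,5,7}:1  {4,6,8}:1  {5,7,8}:3  {6,7,8}:3
  |U|=4: {1,4,6,8}:1  {2,3,5,7}:1  {3,5,7,8}:4  {4,6,7,8}:4  {5,6,7,8}:6
  |U|=5: {0,2,3,5,7}:1  {1,4,6,7,8}:5  {2,3,5,7,8}:5  {3,5,6,7,8}:10  {4,5,6,7,8}:10
  |U|=6: {0,2,3,5,7,8}:6  {1,4,5,6,7,8}:15  {2,3,5,6,7,8}:15  {3,4,5,6,7,8}:20
  |U|=7: {0,2,3,5,6,7,8}:21  {1,3,4,5,6,7,8}:35  {2,3,4,5,6,7,8}:35
  start at 0(a): 70
  start at 1(e): 56
sum over floor = 126

126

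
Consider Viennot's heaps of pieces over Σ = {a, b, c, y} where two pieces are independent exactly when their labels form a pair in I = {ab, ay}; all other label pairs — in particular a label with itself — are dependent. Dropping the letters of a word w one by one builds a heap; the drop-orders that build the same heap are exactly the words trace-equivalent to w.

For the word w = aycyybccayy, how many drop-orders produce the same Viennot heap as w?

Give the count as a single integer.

6

piece 0:a — minimal
piece 1:y — minimal
piece 2:c rests on {0:a, 1:y}
piece 3:y rests on {2:c}
piece 4:y rests on {3:y}
piece 5:b rests on {4:y}
piece 6:c rests on {5:b}
piece 7:c rests on {6:c}
piece 8:a rests on {7:c}
piece 9:y rests on {7:c}
piece 10:y rests on {9:y}
minimal pieces: {0:a, 1:y}
ways to finish when only these pieces remain (= sum over removing one remaining piece with nothing left below it):
  1 left: {8}→1  {10}→1
  2 left: {8,10}→2  {9,10}→1
  3 left: {8,9,10}→3
  4 left: {7,8,9,10}→3
  5 left: {6,7,8,9,10}→3
  6 left: {5,6,7,8,9,10}→3
  7 left: {4,5,6,7,8,9,10}→3
  8 left: {3,4,5,6,7,8,9,10}→3
  9 left: {2,3,4,5,6,7,8,9,10}→3
  placing 0:a first → 3 extensions
  placing 1:y first → 3 extensions
total linear extensions = 6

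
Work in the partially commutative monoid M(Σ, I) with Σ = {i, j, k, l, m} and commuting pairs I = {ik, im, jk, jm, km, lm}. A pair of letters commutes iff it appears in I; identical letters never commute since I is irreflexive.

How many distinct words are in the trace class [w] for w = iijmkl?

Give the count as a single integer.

piece 0:i — minimal
piece 1:i rests on {0:i}
piece 2:j rests on {1:i}
piece 3:m — minimal
piece 4:k — minimal
piece 5:l rests on {2:j, 4:k}
minimal pieces: {0:i, 3:m, 4:k}
ways to finish when only these pieces remain (= sum over removing one remaining piece with nothing left below it):
  1 left: {3}→1  {5}→1
  2 left: {2,5}→1  {3,5}→2  {4,5}→1
  3 left: {1,2,5}→1  {2,3,5}→3  {2,4,5}→2  {3,4,5}→3
  4 left: {0,1,2,5}→1  {1,2,3,5}→4  {1,2,4,5}→3  {2,3,4,5}→8
  placing 0:i first → 15 extensions
  placing 3:m first → 4 extensions
  placing 4:k first → 5 extensions
total linear extensions = 24

24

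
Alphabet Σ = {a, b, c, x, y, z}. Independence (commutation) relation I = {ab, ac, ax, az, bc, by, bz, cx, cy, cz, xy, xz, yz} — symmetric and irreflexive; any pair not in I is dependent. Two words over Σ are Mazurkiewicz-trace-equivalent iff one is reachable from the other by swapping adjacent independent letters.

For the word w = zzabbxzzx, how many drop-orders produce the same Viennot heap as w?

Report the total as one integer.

630

0(z) covers ∅
1(z) covers 0:z
2(a) covers ∅
3(b) covers ∅
4(b) covers 3:b
5(x) covers 4:b
6(z) covers 1:z
7(z) covers 6:z
8(x) covers 5:x
floor of heap: 0:z, 2:a, 3:b
completions by unplaced set U, small U first (add the entries for U minus each lowest piece of U):
  |U|=1: {2}:1  {7}:1  {8}:1
  |U|=2: {2,7}:2  {2,8}:2  {5,8}:1  {6,7}:1  {7,8}:2
  |U|=3: {1,6,7}:1  {2,5,8}:3  {2,6,7}:3  {2,7,8}:6  {4,5,8}:1  {5,7,8}:3  {6,7,8}:3
  |U|=4: {0,1,6,7}:1  {1,2,6,7}:4  {1,6,7,8}:4  {2,4,5,8}:4  {2,5,7,8}:12  {2,6,7,8}:12  {3,4,5,8}:1  {4,5,7,8}:4  {5,6,7,8}:6
  |U|=5: {0,1,2,6,7}:5  {0,1,6,7,8}:5  {1,2,6,7,8}:20  {1,5,6,7,8}:10  {2,3,4,5,8}:5  {2,4,5,7,8}:20  {2,5,6,7,8}:30  {3,4,5,7,8}:5  {4,5,6,7,8}:10
  |U|=6: {0,1,2,6,7,8}:30  {0,1,5,6,7,8}:15  {1,2,5,6,7,8}:60  {1,4,5,6,7,8}:20  {2,3,4,5,7,8}:30  {2,4,5,6,7,8}:60  {3,4,5,6,7,8}:15
  |U|=7: {0,1,2,5,6,7,8}:105  {0,1,4,5,6,7,8}:35  {1,2,4,5,6,7,8}:140  {1,3,4,5,6,7,8}:35  {2,3,4,5,6,7,8}:105
  start at 0(z): 280
  start at 2(a): 70
  start at 3(b): 280
sum over floor = 630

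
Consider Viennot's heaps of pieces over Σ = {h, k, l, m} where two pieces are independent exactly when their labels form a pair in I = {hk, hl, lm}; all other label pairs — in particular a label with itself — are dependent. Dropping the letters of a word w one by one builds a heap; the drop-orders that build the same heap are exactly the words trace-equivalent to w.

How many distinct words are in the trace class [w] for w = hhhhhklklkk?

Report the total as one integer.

462

0(h) covers ∅
1(h) covers 0:h
2(h) covers 1:h
3(h) covers 2:h
4(h) covers 3:h
5(k) covers ∅
6(l) covers 5:k
7(k) covers 6:l
8(l) covers 7:k
9(k) covers 8:l
10(k) covers 9:k
floor of heap: 0:h, 5:k
completions by unplaced set U, small U first (add the entries for U minus each lowest piece of U):
  |U|=1: {4}:1  {10}:1
  |U|=2: {3,4}:1  {4,10}:2  {9,10}:1
  |U|=3: {2,3,4}:1  {3,4,10}:3  {4,9,10}:3  {8,9,10}:1
  |U|=4: {1,2,3,4}:1  {2,3,4,10}:4  {3,4,9,10}:6  {4,8,9,10}:4  {7,8,9,10}:1
  |U|=5: {0,1,2,3,4}:1  {1,2,3,4,10}:5  {2,3,4,9,10}:10  {3,4,8,9,10}:10  {4,7,8,9,10}:5  {6,7,8,9,10}:1
  |U|=6: {0,1,2,3,4,10}:6  {1,2,3,4,9,10}:15  {2,3,4,8,9,10}:20  {3,4,7,8,9,10}:15  {4,6,7,8,9,10}:6  {5,6,7,8,9,10}:1
  |U|=7: {0,1,2,3,4,9,10}:21  {1,2,3,4,8,9,10}:35  {2,3,4,7,8,9,10}:35  {3,4,6,7,8,9,10}:21  {4,5,6,7,8,9,10}:7
  |U|=8: {0,1,2,3,4,8,9,10}:56  {1,2,3,4,7,8,9,10}:70  {2,3,4,6,7,8,9,10}:56  {3,4,5,6,7,8,9,10}:28
  |U|=9: {0,1,2,3,4,7,8,9,10}:126  {1,2,3,4,6,7,8,9,10}:126  {2,3,4,5,6,7,8,9,10}:84
  start at 0(h): 210
  start at 5(k): 252
sum over floor = 462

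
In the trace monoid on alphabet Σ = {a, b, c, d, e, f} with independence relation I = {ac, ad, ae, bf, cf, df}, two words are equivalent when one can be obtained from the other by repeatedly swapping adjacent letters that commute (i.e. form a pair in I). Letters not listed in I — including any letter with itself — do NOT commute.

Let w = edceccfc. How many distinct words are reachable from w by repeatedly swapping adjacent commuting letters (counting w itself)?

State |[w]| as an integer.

piece 0:e — minimal
piece 1:d rests on {0:e}
piece 2:c rests on {1:d}
piece 3:e rests on {2:c}
piece 4:c rests on {3:e}
piece 5:c rests on {4:c}
piece 6:f rests on {3:e}
piece 7:c rests on {5:c}
minimal pieces: {0:e}
ways to finish when only these pieces remain (= sum over removing one remaining piece with nothing left below it):
  1 left: {6}→1  {7}→1
  2 left: {5,7}→1  {6,7}→2
  3 left: {4,5,7}→1  {5,6,7}→3
  4 left: {4,5,6,7}→4
  5 left: {3,4,5,6,7}→4
  6 left: {2,3,4,5,6,7}→4
  placing 0:e first → 4 extensions

4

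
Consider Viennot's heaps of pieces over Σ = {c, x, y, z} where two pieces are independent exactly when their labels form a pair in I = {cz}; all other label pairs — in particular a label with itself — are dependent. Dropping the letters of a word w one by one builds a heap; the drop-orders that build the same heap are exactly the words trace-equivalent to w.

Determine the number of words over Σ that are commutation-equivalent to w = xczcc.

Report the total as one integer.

#0=x has no predecessor
#1=c depends on [0:x]
#2=z depends on [0:x]
#3=c depends on [1:c]
#4=c depends on [3:c]
sources: [0:x]
N(rest) = Σ N(rest − s) over sources s of rest; N(one piece) = 1:
  size 1 → [2]=1  [4]=1
  size 2 → [2,4]=2  [3,4]=1
  size 3 → [1,3,4]=1  [2,3,4]=3
  first=0(x) contributes 4

4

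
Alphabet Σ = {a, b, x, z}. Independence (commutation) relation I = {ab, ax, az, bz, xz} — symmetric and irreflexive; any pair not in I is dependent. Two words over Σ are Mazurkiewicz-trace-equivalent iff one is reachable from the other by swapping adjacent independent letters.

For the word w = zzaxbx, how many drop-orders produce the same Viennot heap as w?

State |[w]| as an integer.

60

#0=z has no predecessor
#1=z depends on [0:z]
#2=a has no predecessor
#3=x has no predecessor
#4=b depends on [3:x]
#5=x depends on [4:b]
sources: [0:z, 2:a, 3:x]
N(rest) = Σ N(rest − s) over sources s of rest; N(one piece) = 1:
  size 1 → [1]=1  [2]=1  [5]=1
  size 2 → [0,1]=1  [1,2]=2  [1,5]=2  [2,5]=2  [4,5]=1
  size 3 → [0,1,2]=3  [0,1,5]=3  [1,2,5]=6  [1,4,5]=3  [2,4,5]=3  [3,4,5]=1
  size 4 → [0,1,2,5]=12  [0,1,4,5]=6  [1,2,4,5]=12  [1,3,4,5]=4  [2,3,4,5]=4
  first=0(z) contributes 20
  first=2(a) contributes 10
  first=3(x) contributes 30
|[w]| = 60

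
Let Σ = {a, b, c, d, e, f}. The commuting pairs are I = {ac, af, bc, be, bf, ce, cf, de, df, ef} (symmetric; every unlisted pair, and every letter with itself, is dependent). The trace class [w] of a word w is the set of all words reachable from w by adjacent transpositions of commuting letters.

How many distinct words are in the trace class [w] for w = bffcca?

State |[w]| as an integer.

90

0(b) covers ∅
1(f) covers ∅
2(f) covers 1:f
3(c) covers ∅
4(c) covers 3:c
5(a) covers 0:b
floor of heap: 0:b, 1:f, 3:c
completions by unplaced set U, small U first (add the entries for U minus each lowest piece of U):
  |U|=1: {2}:1  {4}:1  {5}:1
  |U|=2: {0,5}:1  {1,2}:1  {2,4}:2  {2,5}:2  {3,4}:1  {4,5}:2
  |U|=3: {0,2,5}:3  {0,4,5}:3  {1,2,4}:3  {1,2,5}:3  {2,3,4}:3  {2,4,5}:6  {3,4,5}:3
  |U|=4: {0,1,2,5}:6  {0,2,4,5}:12  {0,3,4,5}:6  {1,2,3,4}:6  {1,2,4,5}:12  {2,3,4,5}:12
  start at 0(b): 30
  start at 1(f): 30
  start at 3(c): 30
sum over floor = 90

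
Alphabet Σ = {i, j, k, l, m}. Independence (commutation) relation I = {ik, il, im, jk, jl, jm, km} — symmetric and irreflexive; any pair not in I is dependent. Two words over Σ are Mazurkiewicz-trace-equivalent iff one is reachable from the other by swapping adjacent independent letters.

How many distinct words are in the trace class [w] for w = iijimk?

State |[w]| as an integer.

30

0(i) covers ∅
1(i) covers 0:i
2(j) covers 1:i
3(i) covers 2:j
4(m) covers ∅
5(k) covers ∅
floor of heap: 0:i, 4:m, 5:k
completions by unplaced set U, small U first (add the entries for U minus each lowest piece of U):
  |U|=1: {3}:1  {4}:1  {5}:1
  |U|=2: {2,3}:1  {3,4}:2  {3,5}:2  {4,5}:2
  |U|=3: {1,2,3}:1  {2,3,4}:3  {2,3,5}:3  {3,4,5}:6
  |U|=4: {0,1,2,3}:1  {1,2,3,4}:4  {1,2,3,5}:4  {2,3,4,5}:12
  start at 0(i): 20
  start at 4(m): 5
  start at 5(k): 5
sum over floor = 30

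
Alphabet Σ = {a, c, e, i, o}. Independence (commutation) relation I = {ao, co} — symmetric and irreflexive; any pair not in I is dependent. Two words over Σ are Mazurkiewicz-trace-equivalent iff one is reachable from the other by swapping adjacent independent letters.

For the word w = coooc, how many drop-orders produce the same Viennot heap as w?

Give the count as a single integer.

10

#0=c has no predecessor
#1=o has no predecessor
#2=o depends on [1:o]
#3=o depends on [2:o]
#4=c depends on [0:c]
sources: [0:c, 1:o]
N(rest) = Σ N(rest − s) over sources s of rest; N(one piece) = 1:
  size 1 → [3]=1  [4]=1
  size 2 → [0,4]=1  [2,3]=1  [3,4]=2
  size 3 → [0,3,4]=3  [1,2,3]=1  [2,3,4]=3
  first=0(c) contributes 4
  first=1(o) contributes 6
|[w]| = 10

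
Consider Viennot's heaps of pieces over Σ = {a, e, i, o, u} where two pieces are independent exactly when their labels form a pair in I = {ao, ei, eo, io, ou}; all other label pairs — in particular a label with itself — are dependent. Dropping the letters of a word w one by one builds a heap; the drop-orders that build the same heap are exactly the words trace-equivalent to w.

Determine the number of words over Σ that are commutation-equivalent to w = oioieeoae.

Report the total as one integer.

0(o) covers ∅
1(i) covers ∅
2(o) covers 0:o
3(i) covers 1:i
4(e) covers ∅
5(e) covers 4:e
6(o) covers 2:o
7(a) covers 3:i, 5:e
8(e) covers 7:a
floor of heap: 0:o, 1:i, 4:e
completions by unplaced set U, small U first (add the entries for U minus each lowest piece of U):
  |U|=1: {6}:1  {8}:1
  |U|=2: {2,6}:1  {6,8}:2  {7,8}:1
  |U|=3: {0,2,6}:1  {2,6,8}:3  {3,7,8}:1  {5,7,8}:1  {6,7,8}:3
  |U|=4: {0,2,6,8}:4  {1,3,7,8}:1  {2,6,7,8}:6  {3,5,7,8}:2  {3,6,7,8}:4  {4,5,7,8}:1  {5,6,7,8}:4
  |U|=5: {0,2,6,7,8}:10  {1,3,5,7,8}:3  {1,3,6,7,8}:5  {2,3,6,7,8}:10  {2,5,6,7,8}:10  {3,4,5,7,8}:3  {3,5,6,7,8}:10  {4,5,6,7,8}:5
  |U|=6: {0,2,3,6,7,8}:20  {0,2,5,6,7,8}:20  {1,2,3,6,7,8}:15  {1,3,4,5,7,8}:6  {1,3,5,6,7,8}:18  {2,3,5,6,7,8}:30  {2,4,5,6,7,8}:15  {3,4,5,6,7,8}:18
  |U|=7: {0,1,2,3,6,7,8}:35  {0,2,3,5,6,7,8}:70  {0,2,4,5,6,7,8}:35  {1,2,3,5,6,7,8}:63  {1,3,4,5,6,7,8}:42  {2,3,4,5,6,7,8}:63
  start at 0(o): 168
  start at 1(i): 168
  start at 4(e): 168
sum over floor = 504

504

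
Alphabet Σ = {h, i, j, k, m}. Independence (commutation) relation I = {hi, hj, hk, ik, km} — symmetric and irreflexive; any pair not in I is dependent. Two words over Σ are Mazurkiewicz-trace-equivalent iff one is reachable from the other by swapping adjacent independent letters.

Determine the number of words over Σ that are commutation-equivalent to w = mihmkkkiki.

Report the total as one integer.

#0=m has no predecessor
#1=i depends on [0:m]
#2=h depends on [0:m]
#3=m depends on [1:i, 2:h]
#4=k has no predecessor
#5=k depends on [4:k]
#6=k depends on [5:k]
#7=i depends on [3:m]
#8=k depends on [6:k]
#9=i depends on [7:i]
sources: [0:m, 4:k]
N(rest) = Σ N(rest − s) over sources s of rest; N(one piece) = 1:
  size 1 → [8]=1  [9]=1
  size 2 → [6,8]=1  [7,9]=1  [8,9]=2
  size 3 → [3,7,9]=1  [5,6,8]=1  [6,8,9]=3  [7,8,9]=3
  size 4 → [1,3,7,9]=1  [2,3,7,9]=1  [3,7,8,9]=4  [4,5,6,8]=1  [5,6,8,9]=4  [6,7,8,9]=6
  size 5 → [1,2,3,7,9]=2  [1,3,7,8,9]=5  [2,3,7,8,9]=5  [3,6,7,8,9]=10  [4,5,6,8,9]=5  [5,6,7,8,9]=10
  size 6 → [0,1,2,3,7,9]=2  [1,2,3,7,8,9]=12  [1,3,6,7,8,9]=15  [2,3,6,7,8,9]=15  [3,5,6,7,8,9]=20  [4,5,6,7,8,9]=15
  size 7 → [0,1,2,3,7,8,9]=14  [1,2,3,6,7,8,9]=42  [1,3,5,6,7,8,9]=35  [2,3,5,6,7,8,9]=35  [3,4,5,6,7,8,9]=35
  size 8 → [0,1,2,3,6,7,8,9]=56  [1,2,3,5,6,7,8,9]=112  [1,3,4,5,6,7,8,9]=70  [2,3,4,5,6,7,8,9]=70
  first=0(m) contributes 252
  first=4(k) contributes 168
|[w]| = 420

420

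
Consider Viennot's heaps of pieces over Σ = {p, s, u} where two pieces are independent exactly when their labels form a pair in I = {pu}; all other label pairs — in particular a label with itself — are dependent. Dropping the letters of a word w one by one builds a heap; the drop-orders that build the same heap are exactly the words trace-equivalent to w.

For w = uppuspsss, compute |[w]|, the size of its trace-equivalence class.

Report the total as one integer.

6

piece 0:u — minimal
piece 1:p — minimal
piece 2:p rests on {1:p}
piece 3:u rests on {0:u}
piece 4:s rests on {2:p, 3:u}
piece 5:p rests on {4:s}
piece 6:s rests on {5:p}
piece 7:s rests on {6:s}
piece 8:s rests on {7:s}
minimal pieces: {0:u, 1:p}
ways to finish when only these pieces remain (= sum over removing one remaining piece with nothing left below it):
  1 left: {8}→1
  2 left: {7,8}→1
  3 left: {6,7,8}→1
  4 left: {5,6,7,8}→1
  5 left: {4,5,6,7,8}→1
  6 left: {2,4,5,6,7,8}→1  {3,4,5,6,7,8}→1
  7 left: {0,3,4,5,6,7,8}→1  {1,2,4,5,6,7,8}→1  {2,3,4,5,6,7,8}→2
  placing 0:u first → 3 extensions
  placing 1:p first → 3 extensions
total linear extensions = 6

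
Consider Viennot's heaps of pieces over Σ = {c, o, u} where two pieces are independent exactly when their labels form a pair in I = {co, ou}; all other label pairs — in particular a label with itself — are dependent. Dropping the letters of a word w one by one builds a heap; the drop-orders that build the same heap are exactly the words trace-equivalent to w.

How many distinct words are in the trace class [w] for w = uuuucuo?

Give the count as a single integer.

7

0(u) covers ∅
1(u) covers 0:u
2(u) covers 1:u
3(u) covers 2:u
4(c) covers 3:u
5(u) covers 4:c
6(o) covers ∅
floor of heap: 0:u, 6:o
completions by unplaced set U, small U first (add the entries for U minus each lowest piece of U):
  |U|=1: {5}:1  {6}:1
  |U|=2: {4,5}:1  {5,6}:2
  |U|=3: {3,4,5}:1  {4,5,6}:3
  |U|=4: {2,3,4,5}:1  {3,4,5,6}:4
  |U|=5: {1,2,3,4,5}:1  {2,3,4,5,6}:5
  start at 0(u): 6
  start at 6(o): 1
sum over floor = 7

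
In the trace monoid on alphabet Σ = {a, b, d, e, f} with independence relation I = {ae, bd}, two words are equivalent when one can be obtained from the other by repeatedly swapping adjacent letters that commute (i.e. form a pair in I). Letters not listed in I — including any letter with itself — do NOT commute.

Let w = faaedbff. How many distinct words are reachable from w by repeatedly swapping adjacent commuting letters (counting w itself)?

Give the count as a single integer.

drop 0:f onto floor
drop 1:a onto {0:f}
drop 2:a onto {1:a}
drop 3:e onto {0:f}
drop 4:d onto {2:a, 3:e}
drop 5:b onto {2:a, 3:e}
drop 6:f onto {4:d, 5:b}
drop 7:f onto {6:f}
ground layer = {0:f}
drop-orders for the pieces not yet dropped (sum over which currently-grounded one goes next):
  1 to go: {7} 1
  2 to go: {6,7} 1
  3 to go: {4,6,7} 1  {5,6,7} 1
  4 to go: {4,5,6,7} 2
  5 to go: {2,4,5,6,7} 2  {3,4,5,6,7} 2
  6 to go: {1,2,4,5,6,7} 2  {2,3,4,5,6,7} 4
  if 0:f drops first: 6 orders

6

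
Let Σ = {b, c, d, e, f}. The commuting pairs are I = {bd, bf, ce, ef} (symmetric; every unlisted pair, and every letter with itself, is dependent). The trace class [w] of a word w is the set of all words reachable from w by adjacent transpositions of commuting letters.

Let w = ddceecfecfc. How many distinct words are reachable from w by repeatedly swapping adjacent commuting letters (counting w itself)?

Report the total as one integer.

0(d) covers ∅
1(d) covers 0:d
2(c) covers 1:d
3(e) covers 1:d
4(e) covers 3:e
5(c) covers 2:c
6(f) covers 5:c
7(e) covers 4:e
8(c) covers 6:f
9(f) covers 8:c
10(c) covers 9:f
floor of heap: 0:d
completions by unplaced set U, small U first (add the entries for U minus each lowest piece of U):
  |U|=1: {7}:1  {10}:1
  |U|=2: {4,7}:1  {7,10}:2  {9,10}:1
  |U|=3: {3,4,7}:1  {4,7,10}:3  {7,9,10}:3  {8,9,10}:1
  |U|=4: {3,4,7,10}:4  {4,7,9,10}:6  {6,8,9,10}:1  {7,8,9,10}:4
  |U|=5: {3,4,7,9,10}:10  {4,7,8,9,10}:10  {5,6,8,9,10}:1  {6,7,8,9,10}:5
  |U|=6: {2,5,6,8,9,10}:1  {3,4,7,8,9,10}:20  {4,6,7,8,9,10}:15  {5,6,7,8,9,10}:6
  |U|=7: {2,5,6,7,8,9,10}:7  {3,4,6,7,8,9,10}:35  {4,5,6,7,8,9,10}:21
  |U|=8: {2,4,5,6,7,8,9,10}:28  {3,4,5,6,7,8,9,10}:56
  |U|=9: {2,3,4,5,6,7,8,9,10}:84
  start at 0(d): 84

84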